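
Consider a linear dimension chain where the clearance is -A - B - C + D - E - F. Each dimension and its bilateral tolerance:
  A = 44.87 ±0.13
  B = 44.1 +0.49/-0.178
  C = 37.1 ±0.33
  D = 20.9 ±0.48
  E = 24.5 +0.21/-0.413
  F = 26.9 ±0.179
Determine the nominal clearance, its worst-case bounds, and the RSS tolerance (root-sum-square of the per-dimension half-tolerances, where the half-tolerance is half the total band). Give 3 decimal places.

Stack each dimension's contribution:
  -A: nom -44.870 → Σnom=-44.870; wc +0.130/-0.130 → slack +0.130/-0.130; half-tol=0.130, Σhalf²=0.016900
  -B: nom -44.100 → Σnom=-88.970; wc +0.178/-0.490 → slack +0.308/-0.620; half-tol=0.334, Σhalf²=0.128456
  -C: nom -37.100 → Σnom=-126.070; wc +0.330/-0.330 → slack +0.638/-0.950; half-tol=0.330, Σhalf²=0.237356
  +D: nom +20.900 → Σnom=-105.170; wc +0.480/-0.480 → slack +1.118/-1.430; half-tol=0.480, Σhalf²=0.467756
  -E: nom -24.500 → Σnom=-129.670; wc +0.413/-0.210 → slack +1.531/-1.640; half-tol=0.311, Σhalf²=0.564788
  -F: nom -26.900 → Σnom=-156.570; wc +0.179/-0.179 → slack +1.710/-1.819; half-tol=0.179, Σhalf²=0.596829
Nominal = -156.570. Worst-case = [-156.570 - 1.819, -156.570 + 1.710] = [-158.389, -154.860]. RSS = √0.596829 = 0.773.

nominal=-156.570 wc=[-158.389,-154.860] rss=0.773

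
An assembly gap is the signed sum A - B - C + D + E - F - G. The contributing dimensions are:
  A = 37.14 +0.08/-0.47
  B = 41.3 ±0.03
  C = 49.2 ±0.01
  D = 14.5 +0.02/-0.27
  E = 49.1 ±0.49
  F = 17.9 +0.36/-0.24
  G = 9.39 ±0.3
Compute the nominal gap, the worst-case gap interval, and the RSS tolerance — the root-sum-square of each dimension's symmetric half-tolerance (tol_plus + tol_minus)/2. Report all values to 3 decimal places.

nominal=-17.050 wc=[-18.980,-15.880] rss=0.720

Stack each dimension's contribution:
  +A: nom +37.140 → Σnom=37.140; wc +0.080/-0.470 → slack +0.080/-0.470; half-tol=0.275, Σhalf²=0.075625
  -B: nom -41.300 → Σnom=-4.160; wc +0.030/-0.030 → slack +0.110/-0.500; half-tol=0.030, Σhalf²=0.076525
  -C: nom -49.200 → Σnom=-53.360; wc +0.010/-0.010 → slack +0.120/-0.510; half-tol=0.010, Σhalf²=0.076625
  +D: nom +14.500 → Σnom=-38.860; wc +0.020/-0.270 → slack +0.140/-0.780; half-tol=0.145, Σhalf²=0.097650
  +E: nom +49.100 → Σnom=10.240; wc +0.490/-0.490 → slack +0.630/-1.270; half-tol=0.490, Σhalf²=0.337750
  -F: nom -17.900 → Σnom=-7.660; wc +0.240/-0.360 → slack +0.870/-1.630; half-tol=0.300, Σhalf²=0.427750
  -G: nom -9.390 → Σnom=-17.050; wc +0.300/-0.300 → slack +1.170/-1.930; half-tol=0.300, Σhalf²=0.517750
Nominal = -17.050. Worst-case = [-17.050 - 1.930, -17.050 + 1.170] = [-18.980, -15.880]. RSS = √0.517750 = 0.720.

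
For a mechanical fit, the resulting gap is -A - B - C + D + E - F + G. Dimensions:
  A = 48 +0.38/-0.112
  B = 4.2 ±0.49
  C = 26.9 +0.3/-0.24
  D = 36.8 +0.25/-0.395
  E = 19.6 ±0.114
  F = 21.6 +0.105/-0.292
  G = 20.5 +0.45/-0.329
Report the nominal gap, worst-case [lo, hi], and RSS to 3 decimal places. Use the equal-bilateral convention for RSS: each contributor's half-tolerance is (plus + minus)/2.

Stack each dimension's contribution:
  -A: nom -48.000 → Σnom=-48.000; wc +0.112/-0.380 → slack +0.112/-0.380; half-tol=0.246, Σhalf²=0.060516
  -B: nom -4.200 → Σnom=-52.200; wc +0.490/-0.490 → slack +0.602/-0.870; half-tol=0.490, Σhalf²=0.300616
  -C: nom -26.900 → Σnom=-79.100; wc +0.240/-0.300 → slack +0.842/-1.170; half-tol=0.270, Σhalf²=0.373516
  +D: nom +36.800 → Σnom=-42.300; wc +0.250/-0.395 → slack +1.092/-1.565; half-tol=0.323, Σhalf²=0.477522
  +E: nom +19.600 → Σnom=-22.700; wc +0.114/-0.114 → slack +1.206/-1.679; half-tol=0.114, Σhalf²=0.490518
  -F: nom -21.600 → Σnom=-44.300; wc +0.292/-0.105 → slack +1.498/-1.784; half-tol=0.198, Σhalf²=0.529921
  +G: nom +20.500 → Σnom=-23.800; wc +0.450/-0.329 → slack +1.948/-2.113; half-tol=0.390, Σhalf²=0.681631
Nominal = -23.800. Worst-case = [-23.800 - 2.113, -23.800 + 1.948] = [-25.913, -21.852]. RSS = √0.681631 = 0.826.

nominal=-23.800 wc=[-25.913,-21.852] rss=0.826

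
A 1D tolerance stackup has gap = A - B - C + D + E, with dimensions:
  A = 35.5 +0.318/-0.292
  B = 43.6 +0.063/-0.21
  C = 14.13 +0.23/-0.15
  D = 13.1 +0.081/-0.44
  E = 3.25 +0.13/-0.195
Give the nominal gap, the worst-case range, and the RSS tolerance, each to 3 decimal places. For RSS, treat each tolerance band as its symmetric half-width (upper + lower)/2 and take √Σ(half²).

nominal=-5.880 wc=[-7.100,-4.991] rss=0.492

Stack each dimension's contribution:
  +A: nom +35.500 → Σnom=35.500; wc +0.318/-0.292 → slack +0.318/-0.292; half-tol=0.305, Σhalf²=0.093025
  -B: nom -43.600 → Σnom=-8.100; wc +0.210/-0.063 → slack +0.528/-0.355; half-tol=0.137, Σhalf²=0.111657
  -C: nom -14.130 → Σnom=-22.230; wc +0.150/-0.230 → slack +0.678/-0.585; half-tol=0.190, Σhalf²=0.147757
  +D: nom +13.100 → Σnom=-9.130; wc +0.081/-0.440 → slack +0.759/-1.025; half-tol=0.261, Σhalf²=0.215618
  +E: nom +3.250 → Σnom=-5.880; wc +0.130/-0.195 → slack +0.889/-1.220; half-tol=0.163, Σhalf²=0.242024
Nominal = -5.880. Worst-case = [-5.880 - 1.220, -5.880 + 0.889] = [-7.100, -4.991]. RSS = √0.242024 = 0.492.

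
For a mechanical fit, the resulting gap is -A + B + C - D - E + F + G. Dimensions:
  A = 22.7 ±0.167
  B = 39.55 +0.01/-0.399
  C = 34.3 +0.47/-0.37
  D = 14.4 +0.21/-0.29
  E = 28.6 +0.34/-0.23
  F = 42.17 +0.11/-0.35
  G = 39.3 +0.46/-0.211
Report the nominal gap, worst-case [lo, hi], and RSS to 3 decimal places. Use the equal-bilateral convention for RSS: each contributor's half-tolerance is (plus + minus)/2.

nominal=89.620 wc=[87.573,91.357] rss=0.745

Stack each dimension's contribution:
  -A: nom -22.700 → Σnom=-22.700; wc +0.167/-0.167 → slack +0.167/-0.167; half-tol=0.167, Σhalf²=0.027889
  +B: nom +39.550 → Σnom=16.850; wc +0.010/-0.399 → slack +0.177/-0.566; half-tol=0.205, Σhalf²=0.069709
  +C: nom +34.300 → Σnom=51.150; wc +0.470/-0.370 → slack +0.647/-0.936; half-tol=0.420, Σhalf²=0.246109
  -D: nom -14.400 → Σnom=36.750; wc +0.290/-0.210 → slack +0.937/-1.146; half-tol=0.250, Σhalf²=0.308609
  -E: nom -28.600 → Σnom=8.150; wc +0.230/-0.340 → slack +1.167/-1.486; half-tol=0.285, Σhalf²=0.389834
  +F: nom +42.170 → Σnom=50.320; wc +0.110/-0.350 → slack +1.277/-1.836; half-tol=0.230, Σhalf²=0.442734
  +G: nom +39.300 → Σnom=89.620; wc +0.460/-0.211 → slack +1.737/-2.047; half-tol=0.336, Σhalf²=0.555294
Nominal = 89.620. Worst-case = [89.620 - 2.047, 89.620 + 1.737] = [87.573, 91.357]. RSS = √0.555294 = 0.745.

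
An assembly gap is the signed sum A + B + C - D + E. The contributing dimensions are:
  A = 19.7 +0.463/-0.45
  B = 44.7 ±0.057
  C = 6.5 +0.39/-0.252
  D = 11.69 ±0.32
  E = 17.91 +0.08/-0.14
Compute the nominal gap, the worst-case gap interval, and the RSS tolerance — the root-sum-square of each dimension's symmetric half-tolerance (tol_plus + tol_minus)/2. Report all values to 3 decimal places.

Stack each dimension's contribution:
  +A: nom +19.700 → Σnom=19.700; wc +0.463/-0.450 → slack +0.463/-0.450; half-tol=0.457, Σhalf²=0.208392
  +B: nom +44.700 → Σnom=64.400; wc +0.057/-0.057 → slack +0.520/-0.507; half-tol=0.057, Σhalf²=0.211641
  +C: nom +6.500 → Σnom=70.900; wc +0.390/-0.252 → slack +0.910/-0.759; half-tol=0.321, Σhalf²=0.314682
  -D: nom -11.690 → Σnom=59.210; wc +0.320/-0.320 → slack +1.230/-1.079; half-tol=0.320, Σhalf²=0.417082
  +E: nom +17.910 → Σnom=77.120; wc +0.080/-0.140 → slack +1.310/-1.219; half-tol=0.110, Σhalf²=0.429182
Nominal = 77.120. Worst-case = [77.120 - 1.219, 77.120 + 1.310] = [75.901, 78.430]. RSS = √0.429182 = 0.655.

nominal=77.120 wc=[75.901,78.430] rss=0.655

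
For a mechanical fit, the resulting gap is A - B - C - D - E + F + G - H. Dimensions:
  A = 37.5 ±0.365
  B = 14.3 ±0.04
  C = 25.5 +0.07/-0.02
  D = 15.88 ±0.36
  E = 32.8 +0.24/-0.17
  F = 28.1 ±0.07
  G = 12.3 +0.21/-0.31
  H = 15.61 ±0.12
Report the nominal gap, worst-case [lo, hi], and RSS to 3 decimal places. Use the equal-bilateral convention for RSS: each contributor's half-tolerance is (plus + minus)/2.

Stack each dimension's contribution:
  +A: nom +37.500 → Σnom=37.500; wc +0.365/-0.365 → slack +0.365/-0.365; half-tol=0.365, Σhalf²=0.133225
  -B: nom -14.300 → Σnom=23.200; wc +0.040/-0.040 → slack +0.405/-0.405; half-tol=0.040, Σhalf²=0.134825
  -C: nom -25.500 → Σnom=-2.300; wc +0.020/-0.070 → slack +0.425/-0.475; half-tol=0.045, Σhalf²=0.136850
  -D: nom -15.880 → Σnom=-18.180; wc +0.360/-0.360 → slack +0.785/-0.835; half-tol=0.360, Σhalf²=0.266450
  -E: nom -32.800 → Σnom=-50.980; wc +0.170/-0.240 → slack +0.955/-1.075; half-tol=0.205, Σhalf²=0.308475
  +F: nom +28.100 → Σnom=-22.880; wc +0.070/-0.070 → slack +1.025/-1.145; half-tol=0.070, Σhalf²=0.313375
  +G: nom +12.300 → Σnom=-10.580; wc +0.210/-0.310 → slack +1.235/-1.455; half-tol=0.260, Σhalf²=0.380975
  -H: nom -15.610 → Σnom=-26.190; wc +0.120/-0.120 → slack +1.355/-1.575; half-tol=0.120, Σhalf²=0.395375
Nominal = -26.190. Worst-case = [-26.190 - 1.575, -26.190 + 1.355] = [-27.765, -24.835]. RSS = √0.395375 = 0.629.

nominal=-26.190 wc=[-27.765,-24.835] rss=0.629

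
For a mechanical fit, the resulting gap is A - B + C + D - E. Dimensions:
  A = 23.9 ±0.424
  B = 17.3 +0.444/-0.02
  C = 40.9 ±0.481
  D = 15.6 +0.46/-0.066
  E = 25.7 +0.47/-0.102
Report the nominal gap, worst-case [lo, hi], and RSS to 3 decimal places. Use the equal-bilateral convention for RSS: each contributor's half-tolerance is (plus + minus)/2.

nominal=37.400 wc=[35.515,38.887] rss=0.785

Stack each dimension's contribution:
  +A: nom +23.900 → Σnom=23.900; wc +0.424/-0.424 → slack +0.424/-0.424; half-tol=0.424, Σhalf²=0.179776
  -B: nom -17.300 → Σnom=6.600; wc +0.020/-0.444 → slack +0.444/-0.868; half-tol=0.232, Σhalf²=0.233600
  +C: nom +40.900 → Σnom=47.500; wc +0.481/-0.481 → slack +0.925/-1.349; half-tol=0.481, Σhalf²=0.464961
  +D: nom +15.600 → Σnom=63.100; wc +0.460/-0.066 → slack +1.385/-1.415; half-tol=0.263, Σhalf²=0.534130
  -E: nom -25.700 → Σnom=37.400; wc +0.102/-0.470 → slack +1.487/-1.885; half-tol=0.286, Σhalf²=0.615926
Nominal = 37.400. Worst-case = [37.400 - 1.885, 37.400 + 1.487] = [35.515, 38.887]. RSS = √0.615926 = 0.785.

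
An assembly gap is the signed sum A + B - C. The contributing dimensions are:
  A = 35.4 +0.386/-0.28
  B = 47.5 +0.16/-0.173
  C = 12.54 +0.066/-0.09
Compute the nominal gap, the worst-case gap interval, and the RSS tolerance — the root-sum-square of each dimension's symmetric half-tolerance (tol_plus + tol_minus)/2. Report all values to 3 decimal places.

Stack each dimension's contribution:
  +A: nom +35.400 → Σnom=35.400; wc +0.386/-0.280 → slack +0.386/-0.280; half-tol=0.333, Σhalf²=0.110889
  +B: nom +47.500 → Σnom=82.900; wc +0.160/-0.173 → slack +0.546/-0.453; half-tol=0.166, Σhalf²=0.138611
  -C: nom -12.540 → Σnom=70.360; wc +0.090/-0.066 → slack +0.636/-0.519; half-tol=0.078, Σhalf²=0.144695
Nominal = 70.360. Worst-case = [70.360 - 0.519, 70.360 + 0.636] = [69.841, 70.996]. RSS = √0.144695 = 0.380.

nominal=70.360 wc=[69.841,70.996] rss=0.380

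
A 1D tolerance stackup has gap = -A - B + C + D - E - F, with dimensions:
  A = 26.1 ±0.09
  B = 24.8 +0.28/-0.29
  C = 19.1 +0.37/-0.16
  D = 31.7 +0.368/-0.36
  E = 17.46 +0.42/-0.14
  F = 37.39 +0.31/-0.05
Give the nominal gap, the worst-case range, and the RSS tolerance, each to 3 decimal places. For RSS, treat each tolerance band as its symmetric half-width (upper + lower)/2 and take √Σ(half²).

nominal=-54.950 wc=[-56.570,-53.642] rss=0.635

Stack each dimension's contribution:
  -A: nom -26.100 → Σnom=-26.100; wc +0.090/-0.090 → slack +0.090/-0.090; half-tol=0.090, Σhalf²=0.008100
  -B: nom -24.800 → Σnom=-50.900; wc +0.290/-0.280 → slack +0.380/-0.370; half-tol=0.285, Σhalf²=0.089325
  +C: nom +19.100 → Σnom=-31.800; wc +0.370/-0.160 → slack +0.750/-0.530; half-tol=0.265, Σhalf²=0.159550
  +D: nom +31.700 → Σnom=-0.100; wc +0.368/-0.360 → slack +1.118/-0.890; half-tol=0.364, Σhalf²=0.292046
  -E: nom -17.460 → Σnom=-17.560; wc +0.140/-0.420 → slack +1.258/-1.310; half-tol=0.280, Σhalf²=0.370446
  -F: nom -37.390 → Σnom=-54.950; wc +0.050/-0.310 → slack +1.308/-1.620; half-tol=0.180, Σhalf²=0.402846
Nominal = -54.950. Worst-case = [-54.950 - 1.620, -54.950 + 1.308] = [-56.570, -53.642]. RSS = √0.402846 = 0.635.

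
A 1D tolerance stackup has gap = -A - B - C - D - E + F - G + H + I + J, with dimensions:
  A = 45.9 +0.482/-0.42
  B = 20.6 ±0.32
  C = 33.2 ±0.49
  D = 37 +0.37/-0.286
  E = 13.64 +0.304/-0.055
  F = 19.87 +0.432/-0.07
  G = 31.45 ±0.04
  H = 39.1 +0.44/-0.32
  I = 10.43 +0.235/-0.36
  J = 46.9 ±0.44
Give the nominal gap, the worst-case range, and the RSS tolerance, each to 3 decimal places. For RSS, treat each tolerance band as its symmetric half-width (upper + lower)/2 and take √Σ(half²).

nominal=-65.490 wc=[-68.686,-62.332] rss=1.085

Stack each dimension's contribution:
  -A: nom -45.900 → Σnom=-45.900; wc +0.420/-0.482 → slack +0.420/-0.482; half-tol=0.451, Σhalf²=0.203401
  -B: nom -20.600 → Σnom=-66.500; wc +0.320/-0.320 → slack +0.740/-0.802; half-tol=0.320, Σhalf²=0.305801
  -C: nom -33.200 → Σnom=-99.700; wc +0.490/-0.490 → slack +1.230/-1.292; half-tol=0.490, Σhalf²=0.545901
  -D: nom -37.000 → Σnom=-136.700; wc +0.286/-0.370 → slack +1.516/-1.662; half-tol=0.328, Σhalf²=0.653485
  -E: nom -13.640 → Σnom=-150.340; wc +0.055/-0.304 → slack +1.571/-1.966; half-tol=0.179, Σhalf²=0.685705
  +F: nom +19.870 → Σnom=-130.470; wc +0.432/-0.070 → slack +2.003/-2.036; half-tol=0.251, Σhalf²=0.748706
  -G: nom -31.450 → Σnom=-161.920; wc +0.040/-0.040 → slack +2.043/-2.076; half-tol=0.040, Σhalf²=0.750306
  +H: nom +39.100 → Σnom=-122.820; wc +0.440/-0.320 → slack +2.483/-2.396; half-tol=0.380, Σhalf²=0.894706
  +I: nom +10.430 → Σnom=-112.390; wc +0.235/-0.360 → slack +2.718/-2.756; half-tol=0.297, Σhalf²=0.983212
  +J: nom +46.900 → Σnom=-65.490; wc +0.440/-0.440 → slack +3.158/-3.196; half-tol=0.440, Σhalf²=1.176813
Nominal = -65.490. Worst-case = [-65.490 - 3.196, -65.490 + 3.158] = [-68.686, -62.332]. RSS = √1.176813 = 1.085.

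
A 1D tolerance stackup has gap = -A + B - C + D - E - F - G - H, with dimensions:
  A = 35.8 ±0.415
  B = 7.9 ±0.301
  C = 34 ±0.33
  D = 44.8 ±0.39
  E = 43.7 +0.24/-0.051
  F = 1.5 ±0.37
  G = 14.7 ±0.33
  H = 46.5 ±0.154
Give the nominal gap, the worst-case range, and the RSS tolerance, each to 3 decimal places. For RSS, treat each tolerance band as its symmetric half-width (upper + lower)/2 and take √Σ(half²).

Stack each dimension's contribution:
  -A: nom -35.800 → Σnom=-35.800; wc +0.415/-0.415 → slack +0.415/-0.415; half-tol=0.415, Σhalf²=0.172225
  +B: nom +7.900 → Σnom=-27.900; wc +0.301/-0.301 → slack +0.716/-0.716; half-tol=0.301, Σhalf²=0.262826
  -C: nom -34.000 → Σnom=-61.900; wc +0.330/-0.330 → slack +1.046/-1.046; half-tol=0.330, Σhalf²=0.371726
  +D: nom +44.800 → Σnom=-17.100; wc +0.390/-0.390 → slack +1.436/-1.436; half-tol=0.390, Σhalf²=0.523826
  -E: nom -43.700 → Σnom=-60.800; wc +0.051/-0.240 → slack +1.487/-1.676; half-tol=0.145, Σhalf²=0.544996
  -F: nom -1.500 → Σnom=-62.300; wc +0.370/-0.370 → slack +1.857/-2.046; half-tol=0.370, Σhalf²=0.681896
  -G: nom -14.700 → Σnom=-77.000; wc +0.330/-0.330 → slack +2.187/-2.376; half-tol=0.330, Σhalf²=0.790796
  -H: nom -46.500 → Σnom=-123.500; wc +0.154/-0.154 → slack +2.341/-2.530; half-tol=0.154, Σhalf²=0.814512
Nominal = -123.500. Worst-case = [-123.500 - 2.530, -123.500 + 2.341] = [-126.030, -121.159]. RSS = √0.814512 = 0.903.

nominal=-123.500 wc=[-126.030,-121.159] rss=0.903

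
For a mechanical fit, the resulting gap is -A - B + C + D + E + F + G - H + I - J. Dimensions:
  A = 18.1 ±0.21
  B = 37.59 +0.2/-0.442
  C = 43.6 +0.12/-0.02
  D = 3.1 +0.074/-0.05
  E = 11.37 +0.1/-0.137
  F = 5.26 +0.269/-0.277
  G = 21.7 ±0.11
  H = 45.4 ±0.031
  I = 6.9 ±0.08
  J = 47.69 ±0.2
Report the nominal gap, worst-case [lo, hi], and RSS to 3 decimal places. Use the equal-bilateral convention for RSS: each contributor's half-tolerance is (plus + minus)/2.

nominal=-56.850 wc=[-58.165,-55.214] rss=0.551

Stack each dimension's contribution:
  -A: nom -18.100 → Σnom=-18.100; wc +0.210/-0.210 → slack +0.210/-0.210; half-tol=0.210, Σhalf²=0.044100
  -B: nom -37.590 → Σnom=-55.690; wc +0.442/-0.200 → slack +0.652/-0.410; half-tol=0.321, Σhalf²=0.147141
  +C: nom +43.600 → Σnom=-12.090; wc +0.120/-0.020 → slack +0.772/-0.430; half-tol=0.070, Σhalf²=0.152041
  +D: nom +3.100 → Σnom=-8.990; wc +0.074/-0.050 → slack +0.846/-0.480; half-tol=0.062, Σhalf²=0.155885
  +E: nom +11.370 → Σnom=2.380; wc +0.100/-0.137 → slack +0.946/-0.617; half-tol=0.119, Σhalf²=0.169927
  +F: nom +5.260 → Σnom=7.640; wc +0.269/-0.277 → slack +1.215/-0.894; half-tol=0.273, Σhalf²=0.244456
  +G: nom +21.700 → Σnom=29.340; wc +0.110/-0.110 → slack +1.325/-1.004; half-tol=0.110, Σhalf²=0.256556
  -H: nom -45.400 → Σnom=-16.060; wc +0.031/-0.031 → slack +1.356/-1.035; half-tol=0.031, Σhalf²=0.257517
  +I: nom +6.900 → Σnom=-9.160; wc +0.080/-0.080 → slack +1.436/-1.115; half-tol=0.080, Σhalf²=0.263917
  -J: nom -47.690 → Σnom=-56.850; wc +0.200/-0.200 → slack +1.636/-1.315; half-tol=0.200, Σhalf²=0.303917
Nominal = -56.850. Worst-case = [-56.850 - 1.315, -56.850 + 1.636] = [-58.165, -55.214]. RSS = √0.303917 = 0.551.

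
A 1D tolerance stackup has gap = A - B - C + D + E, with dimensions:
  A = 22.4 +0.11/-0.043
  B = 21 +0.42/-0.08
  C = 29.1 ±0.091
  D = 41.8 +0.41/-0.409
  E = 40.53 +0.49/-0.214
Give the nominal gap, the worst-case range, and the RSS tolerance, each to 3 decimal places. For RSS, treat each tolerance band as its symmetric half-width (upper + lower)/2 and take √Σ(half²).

nominal=54.630 wc=[53.453,55.811] rss=0.607

Stack each dimension's contribution:
  +A: nom +22.400 → Σnom=22.400; wc +0.110/-0.043 → slack +0.110/-0.043; half-tol=0.076, Σhalf²=0.005852
  -B: nom -21.000 → Σnom=1.400; wc +0.080/-0.420 → slack +0.190/-0.463; half-tol=0.250, Σhalf²=0.068352
  -C: nom -29.100 → Σnom=-27.700; wc +0.091/-0.091 → slack +0.281/-0.554; half-tol=0.091, Σhalf²=0.076633
  +D: nom +41.800 → Σnom=14.100; wc +0.410/-0.409 → slack +0.691/-0.963; half-tol=0.409, Σhalf²=0.244323
  +E: nom +40.530 → Σnom=54.630; wc +0.490/-0.214 → slack +1.181/-1.177; half-tol=0.352, Σhalf²=0.368227
Nominal = 54.630. Worst-case = [54.630 - 1.177, 54.630 + 1.181] = [53.453, 55.811]. RSS = √0.368227 = 0.607.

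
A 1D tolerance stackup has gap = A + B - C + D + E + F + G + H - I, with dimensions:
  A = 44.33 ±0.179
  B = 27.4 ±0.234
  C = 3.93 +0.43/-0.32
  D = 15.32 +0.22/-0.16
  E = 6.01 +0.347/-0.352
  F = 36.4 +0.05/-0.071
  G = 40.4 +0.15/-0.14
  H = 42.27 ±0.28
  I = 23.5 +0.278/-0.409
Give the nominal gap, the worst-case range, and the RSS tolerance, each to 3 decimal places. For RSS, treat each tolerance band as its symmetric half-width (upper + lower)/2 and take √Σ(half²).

Stack each dimension's contribution:
  +A: nom +44.330 → Σnom=44.330; wc +0.179/-0.179 → slack +0.179/-0.179; half-tol=0.179, Σhalf²=0.032041
  +B: nom +27.400 → Σnom=71.730; wc +0.234/-0.234 → slack +0.413/-0.413; half-tol=0.234, Σhalf²=0.086797
  -C: nom -3.930 → Σnom=67.800; wc +0.320/-0.430 → slack +0.733/-0.843; half-tol=0.375, Σhalf²=0.227422
  +D: nom +15.320 → Σnom=83.120; wc +0.220/-0.160 → slack +0.953/-1.003; half-tol=0.190, Σhalf²=0.263522
  +E: nom +6.010 → Σnom=89.130; wc +0.347/-0.352 → slack +1.300/-1.355; half-tol=0.349, Σhalf²=0.385672
  +F: nom +36.400 → Σnom=125.530; wc +0.050/-0.071 → slack +1.350/-1.426; half-tol=0.060, Σhalf²=0.389333
  +G: nom +40.400 → Σnom=165.930; wc +0.150/-0.140 → slack +1.500/-1.566; half-tol=0.145, Σhalf²=0.410358
  +H: nom +42.270 → Σnom=208.200; wc +0.280/-0.280 → slack +1.780/-1.846; half-tol=0.280, Σhalf²=0.488758
  -I: nom -23.500 → Σnom=184.700; wc +0.409/-0.278 → slack +2.189/-2.124; half-tol=0.344, Σhalf²=0.606750
Nominal = 184.700. Worst-case = [184.700 - 2.124, 184.700 + 2.189] = [182.576, 186.889]. RSS = √0.606750 = 0.779.

nominal=184.700 wc=[182.576,186.889] rss=0.779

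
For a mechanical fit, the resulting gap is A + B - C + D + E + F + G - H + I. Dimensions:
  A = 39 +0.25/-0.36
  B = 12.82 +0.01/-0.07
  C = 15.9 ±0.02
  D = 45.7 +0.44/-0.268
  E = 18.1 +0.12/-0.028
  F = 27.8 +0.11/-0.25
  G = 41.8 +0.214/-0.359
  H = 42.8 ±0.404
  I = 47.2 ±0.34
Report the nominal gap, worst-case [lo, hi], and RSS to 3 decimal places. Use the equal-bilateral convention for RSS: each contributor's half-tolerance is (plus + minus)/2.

Stack each dimension's contribution:
  +A: nom +39.000 → Σnom=39.000; wc +0.250/-0.360 → slack +0.250/-0.360; half-tol=0.305, Σhalf²=0.093025
  +B: nom +12.820 → Σnom=51.820; wc +0.010/-0.070 → slack +0.260/-0.430; half-tol=0.040, Σhalf²=0.094625
  -C: nom -15.900 → Σnom=35.920; wc +0.020/-0.020 → slack +0.280/-0.450; half-tol=0.020, Σhalf²=0.095025
  +D: nom +45.700 → Σnom=81.620; wc +0.440/-0.268 → slack +0.720/-0.718; half-tol=0.354, Σhalf²=0.220341
  +E: nom +18.100 → Σnom=99.720; wc +0.120/-0.028 → slack +0.840/-0.746; half-tol=0.074, Σhalf²=0.225817
  +F: nom +27.800 → Σnom=127.520; wc +0.110/-0.250 → slack +0.950/-0.996; half-tol=0.180, Σhalf²=0.258217
  +G: nom +41.800 → Σnom=169.320; wc +0.214/-0.359 → slack +1.164/-1.355; half-tol=0.286, Σhalf²=0.340299
  -H: nom -42.800 → Σnom=126.520; wc +0.404/-0.404 → slack +1.568/-1.759; half-tol=0.404, Σhalf²=0.503515
  +I: nom +47.200 → Σnom=173.720; wc +0.340/-0.340 → slack +1.908/-2.099; half-tol=0.340, Σhalf²=0.619115
Nominal = 173.720. Worst-case = [173.720 - 2.099, 173.720 + 1.908] = [171.621, 175.628]. RSS = √0.619115 = 0.787.

nominal=173.720 wc=[171.621,175.628] rss=0.787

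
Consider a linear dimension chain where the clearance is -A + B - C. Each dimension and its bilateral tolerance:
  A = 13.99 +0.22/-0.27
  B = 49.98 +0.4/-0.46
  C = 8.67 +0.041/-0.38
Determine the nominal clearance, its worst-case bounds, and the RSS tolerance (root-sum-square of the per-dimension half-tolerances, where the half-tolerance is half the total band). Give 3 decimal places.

nominal=27.320 wc=[26.599,28.370] rss=0.538

Stack each dimension's contribution:
  -A: nom -13.990 → Σnom=-13.990; wc +0.270/-0.220 → slack +0.270/-0.220; half-tol=0.245, Σhalf²=0.060025
  +B: nom +49.980 → Σnom=35.990; wc +0.400/-0.460 → slack +0.670/-0.680; half-tol=0.430, Σhalf²=0.244925
  -C: nom -8.670 → Σnom=27.320; wc +0.380/-0.041 → slack +1.050/-0.721; half-tol=0.210, Σhalf²=0.289235
Nominal = 27.320. Worst-case = [27.320 - 0.721, 27.320 + 1.050] = [26.599, 28.370]. RSS = √0.289235 = 0.538.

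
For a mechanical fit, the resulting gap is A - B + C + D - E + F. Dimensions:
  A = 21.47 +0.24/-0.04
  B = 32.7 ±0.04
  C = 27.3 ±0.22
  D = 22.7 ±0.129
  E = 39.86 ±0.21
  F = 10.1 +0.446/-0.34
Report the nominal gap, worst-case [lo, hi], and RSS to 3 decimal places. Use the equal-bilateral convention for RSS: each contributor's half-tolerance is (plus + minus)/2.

Stack each dimension's contribution:
  +A: nom +21.470 → Σnom=21.470; wc +0.240/-0.040 → slack +0.240/-0.040; half-tol=0.140, Σhalf²=0.019600
  -B: nom -32.700 → Σnom=-11.230; wc +0.040/-0.040 → slack +0.280/-0.080; half-tol=0.040, Σhalf²=0.021200
  +C: nom +27.300 → Σnom=16.070; wc +0.220/-0.220 → slack +0.500/-0.300; half-tol=0.220, Σhalf²=0.069600
  +D: nom +22.700 → Σnom=38.770; wc +0.129/-0.129 → slack +0.629/-0.429; half-tol=0.129, Σhalf²=0.086241
  -E: nom -39.860 → Σnom=-1.090; wc +0.210/-0.210 → slack +0.839/-0.639; half-tol=0.210, Σhalf²=0.130341
  +F: nom +10.100 → Σnom=9.010; wc +0.446/-0.340 → slack +1.285/-0.979; half-tol=0.393, Σhalf²=0.284790
Nominal = 9.010. Worst-case = [9.010 - 0.979, 9.010 + 1.285] = [8.031, 10.295]. RSS = √0.284790 = 0.534.

nominal=9.010 wc=[8.031,10.295] rss=0.534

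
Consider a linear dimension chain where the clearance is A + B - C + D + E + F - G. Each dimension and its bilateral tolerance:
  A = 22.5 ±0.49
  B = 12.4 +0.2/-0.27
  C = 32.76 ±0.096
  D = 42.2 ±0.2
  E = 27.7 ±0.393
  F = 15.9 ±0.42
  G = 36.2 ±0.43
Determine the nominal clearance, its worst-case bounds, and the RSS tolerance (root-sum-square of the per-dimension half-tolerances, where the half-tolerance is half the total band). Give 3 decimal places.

nominal=51.740 wc=[49.441,53.969] rss=0.928

Stack each dimension's contribution:
  +A: nom +22.500 → Σnom=22.500; wc +0.490/-0.490 → slack +0.490/-0.490; half-tol=0.490, Σhalf²=0.240100
  +B: nom +12.400 → Σnom=34.900; wc +0.200/-0.270 → slack +0.690/-0.760; half-tol=0.235, Σhalf²=0.295325
  -C: nom -32.760 → Σnom=2.140; wc +0.096/-0.096 → slack +0.786/-0.856; half-tol=0.096, Σhalf²=0.304541
  +D: nom +42.200 → Σnom=44.340; wc +0.200/-0.200 → slack +0.986/-1.056; half-tol=0.200, Σhalf²=0.344541
  +E: nom +27.700 → Σnom=72.040; wc +0.393/-0.393 → slack +1.379/-1.449; half-tol=0.393, Σhalf²=0.498990
  +F: nom +15.900 → Σnom=87.940; wc +0.420/-0.420 → slack +1.799/-1.869; half-tol=0.420, Σhalf²=0.675390
  -G: nom -36.200 → Σnom=51.740; wc +0.430/-0.430 → slack +2.229/-2.299; half-tol=0.430, Σhalf²=0.860290
Nominal = 51.740. Worst-case = [51.740 - 2.299, 51.740 + 2.229] = [49.441, 53.969]. RSS = √0.860290 = 0.928.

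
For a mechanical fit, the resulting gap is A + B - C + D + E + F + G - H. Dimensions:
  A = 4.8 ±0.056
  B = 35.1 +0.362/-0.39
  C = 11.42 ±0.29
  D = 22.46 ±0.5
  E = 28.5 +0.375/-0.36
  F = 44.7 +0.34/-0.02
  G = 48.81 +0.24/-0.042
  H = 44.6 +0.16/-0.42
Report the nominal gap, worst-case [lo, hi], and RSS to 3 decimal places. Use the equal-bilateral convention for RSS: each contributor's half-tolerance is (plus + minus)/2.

Stack each dimension's contribution:
  +A: nom +4.800 → Σnom=4.800; wc +0.056/-0.056 → slack +0.056/-0.056; half-tol=0.056, Σhalf²=0.003136
  +B: nom +35.100 → Σnom=39.900; wc +0.362/-0.390 → slack +0.418/-0.446; half-tol=0.376, Σhalf²=0.144512
  -C: nom -11.420 → Σnom=28.480; wc +0.290/-0.290 → slack +0.708/-0.736; half-tol=0.290, Σhalf²=0.228612
  +D: nom +22.460 → Σnom=50.940; wc +0.500/-0.500 → slack +1.208/-1.236; half-tol=0.500, Σhalf²=0.478612
  +E: nom +28.500 → Σnom=79.440; wc +0.375/-0.360 → slack +1.583/-1.596; half-tol=0.367, Σhalf²=0.613668
  +F: nom +44.700 → Σnom=124.140; wc +0.340/-0.020 → slack +1.923/-1.616; half-tol=0.180, Σhalf²=0.646068
  +G: nom +48.810 → Σnom=172.950; wc +0.240/-0.042 → slack +2.163/-1.658; half-tol=0.141, Σhalf²=0.665949
  -H: nom -44.600 → Σnom=128.350; wc +0.420/-0.160 → slack +2.583/-1.818; half-tol=0.290, Σhalf²=0.750049
Nominal = 128.350. Worst-case = [128.350 - 1.818, 128.350 + 2.583] = [126.532, 130.933]. RSS = √0.750049 = 0.866.

nominal=128.350 wc=[126.532,130.933] rss=0.866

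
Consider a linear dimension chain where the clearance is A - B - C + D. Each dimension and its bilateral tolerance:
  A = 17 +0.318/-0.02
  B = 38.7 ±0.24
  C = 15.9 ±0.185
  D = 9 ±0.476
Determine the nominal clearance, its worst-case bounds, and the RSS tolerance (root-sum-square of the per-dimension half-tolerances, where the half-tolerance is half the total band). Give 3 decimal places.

Stack each dimension's contribution:
  +A: nom +17.000 → Σnom=17.000; wc +0.318/-0.020 → slack +0.318/-0.020; half-tol=0.169, Σhalf²=0.028561
  -B: nom -38.700 → Σnom=-21.700; wc +0.240/-0.240 → slack +0.558/-0.260; half-tol=0.240, Σhalf²=0.086161
  -C: nom -15.900 → Σnom=-37.600; wc +0.185/-0.185 → slack +0.743/-0.445; half-tol=0.185, Σhalf²=0.120386
  +D: nom +9.000 → Σnom=-28.600; wc +0.476/-0.476 → slack +1.219/-0.921; half-tol=0.476, Σhalf²=0.346962
Nominal = -28.600. Worst-case = [-28.600 - 0.921, -28.600 + 1.219] = [-29.521, -27.381]. RSS = √0.346962 = 0.589.

nominal=-28.600 wc=[-29.521,-27.381] rss=0.589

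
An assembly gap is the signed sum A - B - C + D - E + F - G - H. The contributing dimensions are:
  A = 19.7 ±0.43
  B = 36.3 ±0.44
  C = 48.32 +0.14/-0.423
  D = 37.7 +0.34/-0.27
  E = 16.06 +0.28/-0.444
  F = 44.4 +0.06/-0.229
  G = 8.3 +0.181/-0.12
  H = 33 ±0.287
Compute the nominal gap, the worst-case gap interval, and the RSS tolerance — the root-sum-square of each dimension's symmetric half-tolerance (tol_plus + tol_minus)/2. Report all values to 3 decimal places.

Stack each dimension's contribution:
  +A: nom +19.700 → Σnom=19.700; wc +0.430/-0.430 → slack +0.430/-0.430; half-tol=0.430, Σhalf²=0.184900
  -B: nom -36.300 → Σnom=-16.600; wc +0.440/-0.440 → slack +0.870/-0.870; half-tol=0.440, Σhalf²=0.378500
  -C: nom -48.320 → Σnom=-64.920; wc +0.423/-0.140 → slack +1.293/-1.010; half-tol=0.281, Σhalf²=0.457742
  +D: nom +37.700 → Σnom=-27.220; wc +0.340/-0.270 → slack +1.633/-1.280; half-tol=0.305, Σhalf²=0.550767
  -E: nom -16.060 → Σnom=-43.280; wc +0.444/-0.280 → slack +2.077/-1.560; half-tol=0.362, Σhalf²=0.681811
  +F: nom +44.400 → Σnom=1.120; wc +0.060/-0.229 → slack +2.137/-1.789; half-tol=0.145, Σhalf²=0.702692
  -G: nom -8.300 → Σnom=-7.180; wc +0.120/-0.181 → slack +2.257/-1.970; half-tol=0.150, Σhalf²=0.725342
  -H: nom -33.000 → Σnom=-40.180; wc +0.287/-0.287 → slack +2.544/-2.257; half-tol=0.287, Σhalf²=0.807711
Nominal = -40.180. Worst-case = [-40.180 - 2.257, -40.180 + 2.544] = [-42.437, -37.636]. RSS = √0.807711 = 0.899.

nominal=-40.180 wc=[-42.437,-37.636] rss=0.899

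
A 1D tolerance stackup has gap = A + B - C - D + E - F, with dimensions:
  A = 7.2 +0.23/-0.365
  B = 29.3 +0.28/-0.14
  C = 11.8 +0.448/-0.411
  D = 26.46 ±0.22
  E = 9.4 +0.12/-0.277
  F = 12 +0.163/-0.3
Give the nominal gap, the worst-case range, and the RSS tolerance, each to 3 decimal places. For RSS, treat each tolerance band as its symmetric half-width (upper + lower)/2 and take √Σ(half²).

nominal=-4.360 wc=[-5.973,-2.799] rss=0.677

Stack each dimension's contribution:
  +A: nom +7.200 → Σnom=7.200; wc +0.230/-0.365 → slack +0.230/-0.365; half-tol=0.297, Σhalf²=0.088506
  +B: nom +29.300 → Σnom=36.500; wc +0.280/-0.140 → slack +0.510/-0.505; half-tol=0.210, Σhalf²=0.132606
  -C: nom -11.800 → Σnom=24.700; wc +0.411/-0.448 → slack +0.921/-0.953; half-tol=0.429, Σhalf²=0.317076
  -D: nom -26.460 → Σnom=-1.760; wc +0.220/-0.220 → slack +1.141/-1.173; half-tol=0.220, Σhalf²=0.365476
  +E: nom +9.400 → Σnom=7.640; wc +0.120/-0.277 → slack +1.261/-1.450; half-tol=0.199, Σhalf²=0.404879
  -F: nom -12.000 → Σnom=-4.360; wc +0.300/-0.163 → slack +1.561/-1.613; half-tol=0.231, Σhalf²=0.458471
Nominal = -4.360. Worst-case = [-4.360 - 1.613, -4.360 + 1.561] = [-5.973, -2.799]. RSS = √0.458471 = 0.677.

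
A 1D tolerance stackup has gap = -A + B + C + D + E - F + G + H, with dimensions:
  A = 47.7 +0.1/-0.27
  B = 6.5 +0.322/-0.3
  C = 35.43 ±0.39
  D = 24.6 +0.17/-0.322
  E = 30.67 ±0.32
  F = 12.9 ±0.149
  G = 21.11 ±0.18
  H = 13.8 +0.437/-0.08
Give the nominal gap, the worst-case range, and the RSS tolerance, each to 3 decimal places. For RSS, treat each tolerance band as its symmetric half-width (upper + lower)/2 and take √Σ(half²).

Stack each dimension's contribution:
  -A: nom -47.700 → Σnom=-47.700; wc +0.270/-0.100 → slack +0.270/-0.100; half-tol=0.185, Σhalf²=0.034225
  +B: nom +6.500 → Σnom=-41.200; wc +0.322/-0.300 → slack +0.592/-0.400; half-tol=0.311, Σhalf²=0.130946
  +C: nom +35.430 → Σnom=-5.770; wc +0.390/-0.390 → slack +0.982/-0.790; half-tol=0.390, Σhalf²=0.283046
  +D: nom +24.600 → Σnom=18.830; wc +0.170/-0.322 → slack +1.152/-1.112; half-tol=0.246, Σhalf²=0.343562
  +E: nom +30.670 → Σnom=49.500; wc +0.320/-0.320 → slack +1.472/-1.432; half-tol=0.320, Σhalf²=0.445962
  -F: nom -12.900 → Σnom=36.600; wc +0.149/-0.149 → slack +1.621/-1.581; half-tol=0.149, Σhalf²=0.468163
  +G: nom +21.110 → Σnom=57.710; wc +0.180/-0.180 → slack +1.801/-1.761; half-tol=0.180, Σhalf²=0.500563
  +H: nom +13.800 → Σnom=71.510; wc +0.437/-0.080 → slack +2.238/-1.841; half-tol=0.259, Σhalf²=0.567385
Nominal = 71.510. Worst-case = [71.510 - 1.841, 71.510 + 2.238] = [69.669, 73.748]. RSS = √0.567385 = 0.753.

nominal=71.510 wc=[69.669,73.748] rss=0.753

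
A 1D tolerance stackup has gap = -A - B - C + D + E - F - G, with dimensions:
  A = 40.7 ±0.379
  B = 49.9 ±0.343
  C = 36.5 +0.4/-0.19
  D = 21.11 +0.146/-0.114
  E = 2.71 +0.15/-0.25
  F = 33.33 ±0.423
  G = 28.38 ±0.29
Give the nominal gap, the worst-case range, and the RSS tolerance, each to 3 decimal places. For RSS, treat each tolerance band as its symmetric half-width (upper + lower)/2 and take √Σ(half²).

nominal=-164.990 wc=[-167.189,-163.069] rss=0.817

Stack each dimension's contribution:
  -A: nom -40.700 → Σnom=-40.700; wc +0.379/-0.379 → slack +0.379/-0.379; half-tol=0.379, Σhalf²=0.143641
  -B: nom -49.900 → Σnom=-90.600; wc +0.343/-0.343 → slack +0.722/-0.722; half-tol=0.343, Σhalf²=0.261290
  -C: nom -36.500 → Σnom=-127.100; wc +0.190/-0.400 → slack +0.912/-1.122; half-tol=0.295, Σhalf²=0.348315
  +D: nom +21.110 → Σnom=-105.990; wc +0.146/-0.114 → slack +1.058/-1.236; half-tol=0.130, Σhalf²=0.365215
  +E: nom +2.710 → Σnom=-103.280; wc +0.150/-0.250 → slack +1.208/-1.486; half-tol=0.200, Σhalf²=0.405215
  -F: nom -33.330 → Σnom=-136.610; wc +0.423/-0.423 → slack +1.631/-1.909; half-tol=0.423, Σhalf²=0.584144
  -G: nom -28.380 → Σnom=-164.990; wc +0.290/-0.290 → slack +1.921/-2.199; half-tol=0.290, Σhalf²=0.668244
Nominal = -164.990. Worst-case = [-164.990 - 2.199, -164.990 + 1.921] = [-167.189, -163.069]. RSS = √0.668244 = 0.817.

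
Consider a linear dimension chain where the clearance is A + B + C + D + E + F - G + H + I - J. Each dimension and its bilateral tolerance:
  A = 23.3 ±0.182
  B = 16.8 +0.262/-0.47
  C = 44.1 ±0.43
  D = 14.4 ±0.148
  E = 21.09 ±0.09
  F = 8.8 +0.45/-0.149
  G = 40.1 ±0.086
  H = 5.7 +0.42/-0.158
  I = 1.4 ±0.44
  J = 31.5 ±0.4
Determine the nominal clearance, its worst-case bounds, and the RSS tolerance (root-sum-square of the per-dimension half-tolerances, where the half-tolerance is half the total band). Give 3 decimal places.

Stack each dimension's contribution:
  +A: nom +23.300 → Σnom=23.300; wc +0.182/-0.182 → slack +0.182/-0.182; half-tol=0.182, Σhalf²=0.033124
  +B: nom +16.800 → Σnom=40.100; wc +0.262/-0.470 → slack +0.444/-0.652; half-tol=0.366, Σhalf²=0.167080
  +C: nom +44.100 → Σnom=84.200; wc +0.430/-0.430 → slack +0.874/-1.082; half-tol=0.430, Σhalf²=0.351980
  +D: nom +14.400 → Σnom=98.600; wc +0.148/-0.148 → slack +1.022/-1.230; half-tol=0.148, Σhalf²=0.373884
  +E: nom +21.090 → Σnom=119.690; wc +0.090/-0.090 → slack +1.112/-1.320; half-tol=0.090, Σhalf²=0.381984
  +F: nom +8.800 → Σnom=128.490; wc +0.450/-0.149 → slack +1.562/-1.469; half-tol=0.299, Σhalf²=0.471684
  -G: nom -40.100 → Σnom=88.390; wc +0.086/-0.086 → slack +1.648/-1.555; half-tol=0.086, Σhalf²=0.479080
  +H: nom +5.700 → Σnom=94.090; wc +0.420/-0.158 → slack +2.068/-1.713; half-tol=0.289, Σhalf²=0.562601
  +I: nom +1.400 → Σnom=95.490; wc +0.440/-0.440 → slack +2.508/-2.153; half-tol=0.440, Σhalf²=0.756201
  -J: nom -31.500 → Σnom=63.990; wc +0.400/-0.400 → slack +2.908/-2.553; half-tol=0.400, Σhalf²=0.916201
Nominal = 63.990. Worst-case = [63.990 - 2.553, 63.990 + 2.908] = [61.437, 66.898]. RSS = √0.916201 = 0.957.

nominal=63.990 wc=[61.437,66.898] rss=0.957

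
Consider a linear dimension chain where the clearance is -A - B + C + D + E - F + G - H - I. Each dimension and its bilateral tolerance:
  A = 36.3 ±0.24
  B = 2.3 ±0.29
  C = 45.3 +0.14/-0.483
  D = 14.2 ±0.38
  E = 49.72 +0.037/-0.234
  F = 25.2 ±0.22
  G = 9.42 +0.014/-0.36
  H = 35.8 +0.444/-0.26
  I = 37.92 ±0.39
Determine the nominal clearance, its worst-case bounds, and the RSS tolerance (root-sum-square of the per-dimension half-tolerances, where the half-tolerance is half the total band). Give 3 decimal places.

nominal=-18.880 wc=[-21.921,-16.909] rss=0.872

Stack each dimension's contribution:
  -A: nom -36.300 → Σnom=-36.300; wc +0.240/-0.240 → slack +0.240/-0.240; half-tol=0.240, Σhalf²=0.057600
  -B: nom -2.300 → Σnom=-38.600; wc +0.290/-0.290 → slack +0.530/-0.530; half-tol=0.290, Σhalf²=0.141700
  +C: nom +45.300 → Σnom=6.700; wc +0.140/-0.483 → slack +0.670/-1.013; half-tol=0.311, Σhalf²=0.238732
  +D: nom +14.200 → Σnom=20.900; wc +0.380/-0.380 → slack +1.050/-1.393; half-tol=0.380, Σhalf²=0.383132
  +E: nom +49.720 → Σnom=70.620; wc +0.037/-0.234 → slack +1.087/-1.627; half-tol=0.136, Σhalf²=0.401492
  -F: nom -25.200 → Σnom=45.420; wc +0.220/-0.220 → slack +1.307/-1.847; half-tol=0.220, Σhalf²=0.449892
  +G: nom +9.420 → Σnom=54.840; wc +0.014/-0.360 → slack +1.321/-2.207; half-tol=0.187, Σhalf²=0.484861
  -H: nom -35.800 → Σnom=19.040; wc +0.260/-0.444 → slack +1.581/-2.651; half-tol=0.352, Σhalf²=0.608765
  -I: nom -37.920 → Σnom=-18.880; wc +0.390/-0.390 → slack +1.971/-3.041; half-tol=0.390, Σhalf²=0.760865
Nominal = -18.880. Worst-case = [-18.880 - 3.041, -18.880 + 1.971] = [-21.921, -16.909]. RSS = √0.760865 = 0.872.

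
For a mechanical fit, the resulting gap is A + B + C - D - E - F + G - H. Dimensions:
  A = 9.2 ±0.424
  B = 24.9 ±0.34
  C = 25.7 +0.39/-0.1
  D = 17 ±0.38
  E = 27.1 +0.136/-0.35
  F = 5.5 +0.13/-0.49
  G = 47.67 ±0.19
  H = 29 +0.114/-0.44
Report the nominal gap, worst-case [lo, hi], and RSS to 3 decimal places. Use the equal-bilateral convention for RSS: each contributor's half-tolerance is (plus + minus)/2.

nominal=28.870 wc=[27.056,31.874] rss=0.876

Stack each dimension's contribution:
  +A: nom +9.200 → Σnom=9.200; wc +0.424/-0.424 → slack +0.424/-0.424; half-tol=0.424, Σhalf²=0.179776
  +B: nom +24.900 → Σnom=34.100; wc +0.340/-0.340 → slack +0.764/-0.764; half-tol=0.340, Σhalf²=0.295376
  +C: nom +25.700 → Σnom=59.800; wc +0.390/-0.100 → slack +1.154/-0.864; half-tol=0.245, Σhalf²=0.355401
  -D: nom -17.000 → Σnom=42.800; wc +0.380/-0.380 → slack +1.534/-1.244; half-tol=0.380, Σhalf²=0.499801
  -E: nom -27.100 → Σnom=15.700; wc +0.350/-0.136 → slack +1.884/-1.380; half-tol=0.243, Σhalf²=0.558850
  -F: nom -5.500 → Σnom=10.200; wc +0.490/-0.130 → slack +2.374/-1.510; half-tol=0.310, Σhalf²=0.654950
  +G: nom +47.670 → Σnom=57.870; wc +0.190/-0.190 → slack +2.564/-1.700; half-tol=0.190, Σhalf²=0.691050
  -H: nom -29.000 → Σnom=28.870; wc +0.440/-0.114 → slack +3.004/-1.814; half-tol=0.277, Σhalf²=0.767779
Nominal = 28.870. Worst-case = [28.870 - 1.814, 28.870 + 3.004] = [27.056, 31.874]. RSS = √0.767779 = 0.876.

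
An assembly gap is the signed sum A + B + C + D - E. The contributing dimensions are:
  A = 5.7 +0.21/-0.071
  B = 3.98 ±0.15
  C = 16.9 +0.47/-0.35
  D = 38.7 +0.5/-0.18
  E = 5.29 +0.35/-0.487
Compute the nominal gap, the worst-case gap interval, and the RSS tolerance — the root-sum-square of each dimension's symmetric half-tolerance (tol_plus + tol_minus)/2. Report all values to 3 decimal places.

nominal=59.990 wc=[58.889,61.807] rss=0.708

Stack each dimension's contribution:
  +A: nom +5.700 → Σnom=5.700; wc +0.210/-0.071 → slack +0.210/-0.071; half-tol=0.140, Σhalf²=0.019740
  +B: nom +3.980 → Σnom=9.680; wc +0.150/-0.150 → slack +0.360/-0.221; half-tol=0.150, Σhalf²=0.042240
  +C: nom +16.900 → Σnom=26.580; wc +0.470/-0.350 → slack +0.830/-0.571; half-tol=0.410, Σhalf²=0.210340
  +D: nom +38.700 → Σnom=65.280; wc +0.500/-0.180 → slack +1.330/-0.751; half-tol=0.340, Σhalf²=0.325940
  -E: nom -5.290 → Σnom=59.990; wc +0.487/-0.350 → slack +1.817/-1.101; half-tol=0.418, Σhalf²=0.501082
Nominal = 59.990. Worst-case = [59.990 - 1.101, 59.990 + 1.817] = [58.889, 61.807]. RSS = √0.501082 = 0.708.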